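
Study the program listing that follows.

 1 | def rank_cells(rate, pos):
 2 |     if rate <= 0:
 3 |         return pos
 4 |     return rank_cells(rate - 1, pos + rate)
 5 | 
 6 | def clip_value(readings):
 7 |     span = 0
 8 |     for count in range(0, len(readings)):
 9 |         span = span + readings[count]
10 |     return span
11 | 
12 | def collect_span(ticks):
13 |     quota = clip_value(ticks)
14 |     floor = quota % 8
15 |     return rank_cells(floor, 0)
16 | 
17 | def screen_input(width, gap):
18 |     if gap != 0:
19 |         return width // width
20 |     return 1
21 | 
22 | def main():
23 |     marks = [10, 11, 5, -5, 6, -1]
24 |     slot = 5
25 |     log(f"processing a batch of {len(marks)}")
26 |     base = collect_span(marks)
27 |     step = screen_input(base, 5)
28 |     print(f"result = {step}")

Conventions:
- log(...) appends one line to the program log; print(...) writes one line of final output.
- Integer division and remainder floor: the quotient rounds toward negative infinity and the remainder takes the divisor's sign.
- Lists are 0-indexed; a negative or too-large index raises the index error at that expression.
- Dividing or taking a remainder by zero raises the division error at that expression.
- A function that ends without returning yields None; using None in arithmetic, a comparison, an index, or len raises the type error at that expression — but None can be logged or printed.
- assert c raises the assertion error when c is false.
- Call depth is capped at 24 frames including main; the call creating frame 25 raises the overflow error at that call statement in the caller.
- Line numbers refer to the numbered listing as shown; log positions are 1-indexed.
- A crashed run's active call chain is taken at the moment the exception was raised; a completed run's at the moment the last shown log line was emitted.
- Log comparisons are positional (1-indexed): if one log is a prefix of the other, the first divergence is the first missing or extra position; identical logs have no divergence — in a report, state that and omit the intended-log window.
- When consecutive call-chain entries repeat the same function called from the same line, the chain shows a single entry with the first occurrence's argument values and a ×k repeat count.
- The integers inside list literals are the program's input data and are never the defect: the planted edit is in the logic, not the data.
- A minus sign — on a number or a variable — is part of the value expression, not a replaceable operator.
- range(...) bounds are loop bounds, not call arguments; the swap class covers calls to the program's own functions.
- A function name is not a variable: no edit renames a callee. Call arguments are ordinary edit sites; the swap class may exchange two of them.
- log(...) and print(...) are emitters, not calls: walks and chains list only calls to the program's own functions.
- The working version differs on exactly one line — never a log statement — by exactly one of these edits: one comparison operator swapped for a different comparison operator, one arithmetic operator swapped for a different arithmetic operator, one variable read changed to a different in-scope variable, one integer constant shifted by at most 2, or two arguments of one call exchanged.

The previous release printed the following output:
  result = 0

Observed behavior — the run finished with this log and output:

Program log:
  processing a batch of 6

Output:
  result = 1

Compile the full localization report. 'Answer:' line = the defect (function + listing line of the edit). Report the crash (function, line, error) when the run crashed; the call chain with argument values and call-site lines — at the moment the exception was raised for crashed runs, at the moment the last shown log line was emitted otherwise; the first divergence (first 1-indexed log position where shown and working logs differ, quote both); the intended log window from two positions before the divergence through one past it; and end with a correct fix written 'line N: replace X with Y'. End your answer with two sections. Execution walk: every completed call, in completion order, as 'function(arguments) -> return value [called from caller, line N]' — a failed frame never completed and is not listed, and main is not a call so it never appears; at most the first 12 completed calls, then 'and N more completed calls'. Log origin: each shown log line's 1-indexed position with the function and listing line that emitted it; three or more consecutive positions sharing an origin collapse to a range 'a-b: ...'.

Answer: the defect is in screen_input at line 19.
Core observation: The logs agree in full; only the final output differs.
Call chain: main.
First divergence: none (the log streams are identical).
Execution walk:
  clip_value([10, 11, 5, -5, 6, -1]) -> 26  [called from collect_span, line 13]
  rank_cells(0, 3) -> 3  [called from rank_cells, line 4]
  rank_cells(1, 2) -> 3  [called from rank_cells, line 4]
  rank_cells(2, 0) -> 3  [called from collect_span, line 15]
  collect_span([10, 11, 5, -5, 6, -1]) -> 3  [called from main, line 26]
  screen_input(3, 5) -> 1  [called from main, line 27]
Log origin:
  1: from main, line 25
A correct fix: line 19: replace `width // width` with `width // gap`.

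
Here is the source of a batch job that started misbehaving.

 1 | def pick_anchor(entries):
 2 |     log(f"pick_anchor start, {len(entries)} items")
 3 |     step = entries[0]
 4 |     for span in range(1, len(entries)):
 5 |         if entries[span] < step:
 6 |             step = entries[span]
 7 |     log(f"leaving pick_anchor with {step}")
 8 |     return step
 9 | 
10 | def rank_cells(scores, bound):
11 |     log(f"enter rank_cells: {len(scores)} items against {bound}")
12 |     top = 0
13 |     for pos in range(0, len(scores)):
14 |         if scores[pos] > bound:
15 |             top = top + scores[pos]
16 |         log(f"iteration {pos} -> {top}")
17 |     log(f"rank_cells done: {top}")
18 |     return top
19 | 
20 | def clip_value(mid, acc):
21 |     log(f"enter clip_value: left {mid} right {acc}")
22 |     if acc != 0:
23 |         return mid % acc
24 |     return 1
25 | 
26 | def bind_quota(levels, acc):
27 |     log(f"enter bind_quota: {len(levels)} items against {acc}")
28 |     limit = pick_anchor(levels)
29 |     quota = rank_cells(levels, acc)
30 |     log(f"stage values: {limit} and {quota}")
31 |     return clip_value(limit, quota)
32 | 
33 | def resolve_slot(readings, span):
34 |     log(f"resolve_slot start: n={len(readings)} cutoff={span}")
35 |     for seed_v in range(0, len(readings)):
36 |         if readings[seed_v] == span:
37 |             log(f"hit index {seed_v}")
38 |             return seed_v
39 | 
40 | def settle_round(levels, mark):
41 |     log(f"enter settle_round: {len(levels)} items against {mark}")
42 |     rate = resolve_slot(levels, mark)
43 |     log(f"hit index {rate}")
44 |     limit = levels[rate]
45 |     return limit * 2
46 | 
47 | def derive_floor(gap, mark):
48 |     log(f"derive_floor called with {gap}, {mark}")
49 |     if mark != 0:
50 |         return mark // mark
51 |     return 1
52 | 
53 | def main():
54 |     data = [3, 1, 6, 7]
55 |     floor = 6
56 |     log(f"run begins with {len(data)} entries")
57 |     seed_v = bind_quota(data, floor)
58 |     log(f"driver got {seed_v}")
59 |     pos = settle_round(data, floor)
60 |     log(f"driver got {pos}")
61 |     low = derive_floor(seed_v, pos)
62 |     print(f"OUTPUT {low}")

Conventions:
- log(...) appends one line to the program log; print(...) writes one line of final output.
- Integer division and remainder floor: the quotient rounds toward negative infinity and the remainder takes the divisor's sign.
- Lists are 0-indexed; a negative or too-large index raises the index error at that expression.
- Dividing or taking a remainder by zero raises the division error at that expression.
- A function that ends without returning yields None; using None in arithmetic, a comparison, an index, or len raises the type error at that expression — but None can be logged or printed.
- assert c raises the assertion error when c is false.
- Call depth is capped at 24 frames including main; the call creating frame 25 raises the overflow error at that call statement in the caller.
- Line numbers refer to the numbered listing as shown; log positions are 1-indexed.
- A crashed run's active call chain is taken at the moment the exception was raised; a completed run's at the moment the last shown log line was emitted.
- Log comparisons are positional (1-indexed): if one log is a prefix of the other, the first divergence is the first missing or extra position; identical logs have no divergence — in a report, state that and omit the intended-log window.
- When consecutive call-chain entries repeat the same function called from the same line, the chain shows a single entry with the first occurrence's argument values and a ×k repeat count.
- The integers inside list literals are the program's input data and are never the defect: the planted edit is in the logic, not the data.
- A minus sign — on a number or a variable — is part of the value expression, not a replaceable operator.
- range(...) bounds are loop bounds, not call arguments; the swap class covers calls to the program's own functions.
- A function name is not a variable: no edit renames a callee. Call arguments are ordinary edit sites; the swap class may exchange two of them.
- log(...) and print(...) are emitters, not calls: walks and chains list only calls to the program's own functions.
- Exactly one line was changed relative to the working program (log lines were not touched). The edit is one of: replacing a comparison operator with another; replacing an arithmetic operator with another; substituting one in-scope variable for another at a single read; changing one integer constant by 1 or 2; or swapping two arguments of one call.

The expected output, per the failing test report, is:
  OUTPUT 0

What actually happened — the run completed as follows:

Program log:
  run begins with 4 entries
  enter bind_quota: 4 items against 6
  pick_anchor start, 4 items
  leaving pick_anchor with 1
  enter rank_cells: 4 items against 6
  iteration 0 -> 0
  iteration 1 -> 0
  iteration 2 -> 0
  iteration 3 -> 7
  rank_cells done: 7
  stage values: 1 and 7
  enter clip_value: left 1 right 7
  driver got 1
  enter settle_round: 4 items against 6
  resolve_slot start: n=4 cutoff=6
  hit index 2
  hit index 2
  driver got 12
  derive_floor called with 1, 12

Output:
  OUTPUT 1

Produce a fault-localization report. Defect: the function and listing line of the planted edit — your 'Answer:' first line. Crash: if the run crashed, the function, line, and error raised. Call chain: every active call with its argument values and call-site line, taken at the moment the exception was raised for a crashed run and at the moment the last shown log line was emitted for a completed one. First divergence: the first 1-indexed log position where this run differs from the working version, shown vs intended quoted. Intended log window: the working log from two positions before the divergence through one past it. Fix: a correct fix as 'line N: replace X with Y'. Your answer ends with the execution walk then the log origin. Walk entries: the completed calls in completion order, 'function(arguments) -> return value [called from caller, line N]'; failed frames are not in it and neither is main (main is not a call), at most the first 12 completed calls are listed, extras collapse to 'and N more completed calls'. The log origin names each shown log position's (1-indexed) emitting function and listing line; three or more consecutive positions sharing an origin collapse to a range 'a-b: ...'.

Answer: the defect is in derive_floor at line 50.
The tell: The logs agree in full; only the final output differs.
Call chain: main -> derive_floor(1, 12) (called at line 61).
First divergence: none — the logs agree in full.
Execution walk:
  pick_anchor([3, 1, 6, 7]) -> 1  [called from bind_quota, line 28]
  rank_cells([3, 1, 6, 7], 6) -> 7  [called from bind_quota, line 29]
  clip_value(1, 7) -> 1  [called from bind_quota, line 31]
  bind_quota([3, 1, 6, 7], 6) -> 1  [called from main, line 57]
  resolve_slot([3, 1, 6, 7], 6) -> 2  [called from settle_round, line 42]
  settle_round([3, 1, 6, 7], 6) -> 12  [called from main, line 59]
  derive_floor(1, 12) -> 1  [called from main, line 61]
Log origins:
  1: emitted by main (line 56)
  2: emitted by bind_quota (line 27)
  3: emitted by pick_anchor (line 2)
  4: emitted by pick_anchor (line 7)
  5: emitted by rank_cells (line 11)
  6-9: emitted by rank_cells (line 16)
  10: emitted by rank_cells (line 17)
  11: emitted by bind_quota (line 30)
  12: emitted by clip_value (line 21)
  13: emitted by main (line 58)
  14: emitted by settle_round (line 41)
  15: emitted by resolve_slot (line 34)
  16: emitted by resolve_slot (line 37)
  17: emitted by settle_round (line 43)
  18: emitted by main (line 60)
  19: emitted by derive_floor (line 48)
A correct fix: line 50: replace `mark // mark` with `gap // mark`.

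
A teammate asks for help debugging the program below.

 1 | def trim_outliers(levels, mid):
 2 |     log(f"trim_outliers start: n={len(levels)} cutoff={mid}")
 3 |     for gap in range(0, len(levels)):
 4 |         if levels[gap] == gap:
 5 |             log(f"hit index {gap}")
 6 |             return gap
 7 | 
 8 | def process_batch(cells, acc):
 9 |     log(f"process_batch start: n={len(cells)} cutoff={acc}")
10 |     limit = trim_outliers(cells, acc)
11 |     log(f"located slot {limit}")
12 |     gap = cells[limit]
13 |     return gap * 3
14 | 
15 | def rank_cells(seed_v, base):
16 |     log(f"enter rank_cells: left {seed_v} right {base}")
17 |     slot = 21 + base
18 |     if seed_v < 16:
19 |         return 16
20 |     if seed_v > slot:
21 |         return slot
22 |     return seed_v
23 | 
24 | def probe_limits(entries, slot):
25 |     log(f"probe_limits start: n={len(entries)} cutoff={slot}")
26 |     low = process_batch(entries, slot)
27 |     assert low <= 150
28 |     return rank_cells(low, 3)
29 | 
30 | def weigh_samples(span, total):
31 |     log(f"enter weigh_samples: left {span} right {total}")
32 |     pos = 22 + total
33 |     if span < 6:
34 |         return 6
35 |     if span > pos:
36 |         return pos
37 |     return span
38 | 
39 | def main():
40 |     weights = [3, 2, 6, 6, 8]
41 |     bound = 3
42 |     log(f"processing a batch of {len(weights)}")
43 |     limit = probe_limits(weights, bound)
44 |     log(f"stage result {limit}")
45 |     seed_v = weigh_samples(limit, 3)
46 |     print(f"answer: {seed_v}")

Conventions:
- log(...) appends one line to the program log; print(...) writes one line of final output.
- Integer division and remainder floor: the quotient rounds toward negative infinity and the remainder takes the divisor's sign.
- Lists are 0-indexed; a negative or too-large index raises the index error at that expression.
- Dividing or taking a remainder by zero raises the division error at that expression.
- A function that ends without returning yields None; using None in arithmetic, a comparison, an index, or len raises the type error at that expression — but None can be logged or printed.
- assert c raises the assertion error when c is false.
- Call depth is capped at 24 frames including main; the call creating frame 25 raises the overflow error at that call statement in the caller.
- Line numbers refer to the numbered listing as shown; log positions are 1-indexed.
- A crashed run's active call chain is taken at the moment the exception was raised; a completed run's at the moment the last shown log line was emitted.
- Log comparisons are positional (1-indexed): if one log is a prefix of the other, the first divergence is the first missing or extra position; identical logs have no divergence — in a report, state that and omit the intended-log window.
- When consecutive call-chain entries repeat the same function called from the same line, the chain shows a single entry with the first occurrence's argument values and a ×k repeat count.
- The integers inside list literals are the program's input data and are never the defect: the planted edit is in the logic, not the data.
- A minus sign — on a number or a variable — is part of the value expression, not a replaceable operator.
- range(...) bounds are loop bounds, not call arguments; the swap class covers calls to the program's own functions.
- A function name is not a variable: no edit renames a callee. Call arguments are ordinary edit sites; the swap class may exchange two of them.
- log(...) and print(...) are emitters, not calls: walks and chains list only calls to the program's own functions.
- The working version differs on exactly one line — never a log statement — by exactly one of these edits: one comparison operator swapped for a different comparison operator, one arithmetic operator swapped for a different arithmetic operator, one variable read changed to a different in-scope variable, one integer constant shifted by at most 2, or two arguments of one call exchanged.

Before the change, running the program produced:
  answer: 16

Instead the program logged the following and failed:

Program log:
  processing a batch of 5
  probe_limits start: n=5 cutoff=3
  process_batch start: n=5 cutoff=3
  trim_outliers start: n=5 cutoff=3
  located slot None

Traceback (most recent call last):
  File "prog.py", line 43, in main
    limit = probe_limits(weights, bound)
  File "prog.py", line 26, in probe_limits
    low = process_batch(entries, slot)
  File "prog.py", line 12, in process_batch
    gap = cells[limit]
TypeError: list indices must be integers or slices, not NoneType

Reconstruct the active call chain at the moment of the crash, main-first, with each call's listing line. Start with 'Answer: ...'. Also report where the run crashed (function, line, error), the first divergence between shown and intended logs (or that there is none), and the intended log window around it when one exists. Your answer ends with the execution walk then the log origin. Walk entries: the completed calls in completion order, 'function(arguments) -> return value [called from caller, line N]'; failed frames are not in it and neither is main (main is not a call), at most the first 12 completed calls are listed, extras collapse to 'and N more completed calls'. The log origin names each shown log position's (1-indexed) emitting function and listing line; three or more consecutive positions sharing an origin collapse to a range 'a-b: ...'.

Answer: main -> probe_limits (called at line 43) -> process_batch (called at line 26).
The tell: Position 5 is the first bad log line: 'located slot None' should read 'hit index 0'.
Crash: process_batch, line 12, TypeError.
First divergence: position 5 — the shown line 'located slot None' should read 'hit index 0'.
Intended log window:
  3: process_batch start: n=5 cutoff=3
  4: trim_outliers start: n=5 cutoff=3
  5: hit index 0
  6: located slot 0
Execution walk:
  trim_outliers([3, 2, 6, 6, 8], 3) -> None  [called from process_batch, line 10]
Log origin:
  1: logged in main at line 42
  2: logged in probe_limits at line 25
  3: logged in process_batch at line 9
  4: logged in trim_outliers at line 2
  5: logged in process_batch at line 11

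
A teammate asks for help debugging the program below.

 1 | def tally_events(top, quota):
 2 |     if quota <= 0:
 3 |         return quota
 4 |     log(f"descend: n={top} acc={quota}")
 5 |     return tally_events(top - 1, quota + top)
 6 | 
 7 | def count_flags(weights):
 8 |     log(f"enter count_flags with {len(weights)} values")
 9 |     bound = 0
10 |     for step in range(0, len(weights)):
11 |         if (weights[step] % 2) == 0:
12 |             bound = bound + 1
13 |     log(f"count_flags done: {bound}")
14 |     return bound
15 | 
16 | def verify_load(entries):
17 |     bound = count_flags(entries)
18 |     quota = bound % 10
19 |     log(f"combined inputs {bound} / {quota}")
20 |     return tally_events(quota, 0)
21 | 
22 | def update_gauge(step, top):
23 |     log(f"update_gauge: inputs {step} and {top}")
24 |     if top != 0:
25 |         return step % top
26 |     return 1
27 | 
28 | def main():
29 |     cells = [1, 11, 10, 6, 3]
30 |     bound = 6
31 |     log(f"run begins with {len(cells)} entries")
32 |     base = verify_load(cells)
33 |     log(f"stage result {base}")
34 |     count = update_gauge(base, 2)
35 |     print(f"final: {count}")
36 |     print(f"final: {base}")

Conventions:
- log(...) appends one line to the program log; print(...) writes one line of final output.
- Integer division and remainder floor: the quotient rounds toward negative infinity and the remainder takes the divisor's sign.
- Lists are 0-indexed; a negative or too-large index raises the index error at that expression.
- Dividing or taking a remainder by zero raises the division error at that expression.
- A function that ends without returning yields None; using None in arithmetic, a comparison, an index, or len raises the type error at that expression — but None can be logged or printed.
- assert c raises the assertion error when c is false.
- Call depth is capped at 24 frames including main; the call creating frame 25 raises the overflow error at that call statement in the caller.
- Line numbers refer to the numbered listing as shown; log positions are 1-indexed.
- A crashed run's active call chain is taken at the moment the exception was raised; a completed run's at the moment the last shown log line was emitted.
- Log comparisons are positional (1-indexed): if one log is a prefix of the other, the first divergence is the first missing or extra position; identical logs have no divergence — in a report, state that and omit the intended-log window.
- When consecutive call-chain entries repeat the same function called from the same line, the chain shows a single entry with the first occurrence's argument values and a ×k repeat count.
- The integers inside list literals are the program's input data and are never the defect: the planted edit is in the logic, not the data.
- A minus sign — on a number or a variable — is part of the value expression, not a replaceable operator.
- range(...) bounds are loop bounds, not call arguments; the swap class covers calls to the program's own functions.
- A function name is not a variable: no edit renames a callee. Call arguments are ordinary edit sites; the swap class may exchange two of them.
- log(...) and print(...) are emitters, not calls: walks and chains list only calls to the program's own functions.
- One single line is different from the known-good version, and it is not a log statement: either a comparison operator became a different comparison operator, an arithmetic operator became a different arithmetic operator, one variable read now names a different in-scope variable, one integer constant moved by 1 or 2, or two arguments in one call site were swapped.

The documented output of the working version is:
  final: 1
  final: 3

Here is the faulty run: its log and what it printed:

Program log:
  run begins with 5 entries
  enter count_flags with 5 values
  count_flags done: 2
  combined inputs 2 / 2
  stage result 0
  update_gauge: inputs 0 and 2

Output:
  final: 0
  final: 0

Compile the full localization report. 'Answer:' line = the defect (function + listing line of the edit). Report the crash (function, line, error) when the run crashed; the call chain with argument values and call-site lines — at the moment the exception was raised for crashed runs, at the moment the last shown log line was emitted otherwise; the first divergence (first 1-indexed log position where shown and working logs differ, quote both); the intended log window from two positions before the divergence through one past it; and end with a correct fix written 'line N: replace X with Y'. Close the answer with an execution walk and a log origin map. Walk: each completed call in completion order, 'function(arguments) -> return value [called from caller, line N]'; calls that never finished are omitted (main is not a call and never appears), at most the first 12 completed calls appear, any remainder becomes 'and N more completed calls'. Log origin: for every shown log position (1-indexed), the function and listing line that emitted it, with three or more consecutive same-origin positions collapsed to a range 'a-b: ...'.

Answer: the defect is in tally_events at line 2.
The tell: At log position 5 the runs split — shown 'stage result 0', but the working version logs 'descend: n=2 acc=0'.
Call chain: main -> update_gauge(0, 2) (called at line 34).
First divergence: position 5 — the shown line 'stage result 0' should read 'descend: n=2 acc=0'.
Intended log window:
  3: count_flags done: 2
  4: combined inputs 2 / 2
  5: descend: n=2 acc=0
  6: descend: n=1 acc=2
Execution walk:
  count_flags([1, 11, 10, 6, 3]) -> 2  [called from verify_load, line 17]
  tally_events(2, 0) -> 0  [called from verify_load, line 20]
  verify_load([1, 11, 10, 6, 3]) -> 0  [called from main, line 32]
  update_gauge(0, 2) -> 0  [called from main, line 34]
Log line origins:
  1: emitted by main (line 31)
  2: emitted by count_flags (line 8)
  3: emitted by count_flags (line 13)
  4: emitted by verify_load (line 19)
  5: emitted by main (line 33)
  6: emitted by update_gauge (line 23)
A correct fix: line 2: replace `quota` with `top`.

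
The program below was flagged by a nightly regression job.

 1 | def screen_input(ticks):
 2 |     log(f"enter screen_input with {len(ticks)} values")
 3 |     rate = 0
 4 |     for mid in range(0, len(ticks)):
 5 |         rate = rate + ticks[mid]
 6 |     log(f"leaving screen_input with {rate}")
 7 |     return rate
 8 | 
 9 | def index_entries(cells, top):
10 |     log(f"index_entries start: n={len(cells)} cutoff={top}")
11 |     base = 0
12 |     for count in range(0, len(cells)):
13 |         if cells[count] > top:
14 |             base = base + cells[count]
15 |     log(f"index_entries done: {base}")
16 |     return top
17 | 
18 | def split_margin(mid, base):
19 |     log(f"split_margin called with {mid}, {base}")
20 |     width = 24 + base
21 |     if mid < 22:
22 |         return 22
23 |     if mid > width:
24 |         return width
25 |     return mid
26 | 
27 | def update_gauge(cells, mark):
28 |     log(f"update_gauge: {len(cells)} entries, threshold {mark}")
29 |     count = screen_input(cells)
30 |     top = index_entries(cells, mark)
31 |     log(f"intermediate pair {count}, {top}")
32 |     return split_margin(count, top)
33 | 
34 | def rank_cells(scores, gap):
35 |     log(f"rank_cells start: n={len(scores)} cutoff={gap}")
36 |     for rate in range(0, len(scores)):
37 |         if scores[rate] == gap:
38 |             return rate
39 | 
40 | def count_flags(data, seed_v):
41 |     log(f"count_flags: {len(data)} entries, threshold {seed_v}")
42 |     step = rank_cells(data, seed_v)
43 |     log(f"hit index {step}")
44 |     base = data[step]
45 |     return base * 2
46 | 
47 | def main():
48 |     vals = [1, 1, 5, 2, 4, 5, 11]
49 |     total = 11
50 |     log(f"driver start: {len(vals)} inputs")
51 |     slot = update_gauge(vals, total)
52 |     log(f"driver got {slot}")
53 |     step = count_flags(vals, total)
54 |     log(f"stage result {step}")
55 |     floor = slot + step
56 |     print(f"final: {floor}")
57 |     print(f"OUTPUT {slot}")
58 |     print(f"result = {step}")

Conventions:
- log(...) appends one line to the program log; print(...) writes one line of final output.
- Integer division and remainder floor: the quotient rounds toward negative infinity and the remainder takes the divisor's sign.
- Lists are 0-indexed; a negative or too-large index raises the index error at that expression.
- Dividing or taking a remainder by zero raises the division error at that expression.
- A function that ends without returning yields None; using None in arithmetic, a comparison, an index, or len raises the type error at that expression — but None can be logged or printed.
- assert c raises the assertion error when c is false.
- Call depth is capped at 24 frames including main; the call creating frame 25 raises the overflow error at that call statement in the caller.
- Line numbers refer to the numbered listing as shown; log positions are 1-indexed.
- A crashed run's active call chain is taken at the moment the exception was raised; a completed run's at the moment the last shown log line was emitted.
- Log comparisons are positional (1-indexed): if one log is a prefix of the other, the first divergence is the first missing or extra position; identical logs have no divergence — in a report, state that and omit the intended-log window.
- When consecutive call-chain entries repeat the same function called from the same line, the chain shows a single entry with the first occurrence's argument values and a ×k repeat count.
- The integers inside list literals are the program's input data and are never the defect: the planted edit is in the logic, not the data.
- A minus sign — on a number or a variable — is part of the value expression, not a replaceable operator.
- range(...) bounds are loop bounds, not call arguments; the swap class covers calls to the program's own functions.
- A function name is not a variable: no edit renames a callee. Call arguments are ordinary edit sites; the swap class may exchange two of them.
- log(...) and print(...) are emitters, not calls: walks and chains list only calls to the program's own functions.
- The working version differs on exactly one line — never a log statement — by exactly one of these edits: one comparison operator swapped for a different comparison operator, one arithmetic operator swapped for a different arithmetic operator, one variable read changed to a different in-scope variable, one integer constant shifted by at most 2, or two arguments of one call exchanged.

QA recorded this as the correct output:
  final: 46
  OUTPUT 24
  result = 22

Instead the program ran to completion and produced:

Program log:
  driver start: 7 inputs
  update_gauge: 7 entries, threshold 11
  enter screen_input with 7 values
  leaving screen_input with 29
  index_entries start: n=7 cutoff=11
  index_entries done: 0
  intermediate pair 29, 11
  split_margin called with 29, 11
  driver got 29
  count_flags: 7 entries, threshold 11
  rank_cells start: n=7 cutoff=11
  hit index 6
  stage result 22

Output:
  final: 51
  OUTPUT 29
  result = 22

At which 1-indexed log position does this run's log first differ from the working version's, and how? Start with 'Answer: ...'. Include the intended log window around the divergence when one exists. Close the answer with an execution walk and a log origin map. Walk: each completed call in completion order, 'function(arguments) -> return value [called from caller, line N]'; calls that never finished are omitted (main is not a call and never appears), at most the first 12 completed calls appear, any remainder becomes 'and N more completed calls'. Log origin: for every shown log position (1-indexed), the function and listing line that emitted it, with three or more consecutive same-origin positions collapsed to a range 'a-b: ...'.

Answer: position 7 — shown 'intermediate pair 29, 11', intended 'intermediate pair 29, 0'.
Intended log window:
  5: index_entries start: n=7 cutoff=11
  6: index_entries done: 0
  7: intermediate pair 29, 0
  8: split_margin called with 29, 0
Execution walk:
  screen_input([1, 1, 5, 2, 4, 5, 11]) -> 29  [called from update_gauge, line 29]
  index_entries([1, 1, 5, 2, 4, 5, 11], 11) -> 11  [called from update_gauge, line 30]
  split_margin(29, 11) -> 29  [called from update_gauge, line 32]
  update_gauge([1, 1, 5, 2, 4, 5, 11], 11) -> 29  [called from main, line 51]
  rank_cells([1, 1, 5, 2, 4, 5, 11], 11) -> 6  [called from count_flags, line 42]
  count_flags([1, 1, 5, 2, 4, 5, 11], 11) -> 22  [called from main, line 53]
Log origin:
  1: from main, line 50
  2: from update_gauge, line 28
  3: from screen_input, line 2
  4: from screen_input, line 6
  5: from index_entries, line 10
  6: from index_entries, line 15
  7: from update_gauge, line 31
  8: from split_margin, line 19
  9: from main, line 52
  10: from count_flags, line 41
  11: from rank_cells, line 35
  12: from count_flags, line 43
  13: from main, line 54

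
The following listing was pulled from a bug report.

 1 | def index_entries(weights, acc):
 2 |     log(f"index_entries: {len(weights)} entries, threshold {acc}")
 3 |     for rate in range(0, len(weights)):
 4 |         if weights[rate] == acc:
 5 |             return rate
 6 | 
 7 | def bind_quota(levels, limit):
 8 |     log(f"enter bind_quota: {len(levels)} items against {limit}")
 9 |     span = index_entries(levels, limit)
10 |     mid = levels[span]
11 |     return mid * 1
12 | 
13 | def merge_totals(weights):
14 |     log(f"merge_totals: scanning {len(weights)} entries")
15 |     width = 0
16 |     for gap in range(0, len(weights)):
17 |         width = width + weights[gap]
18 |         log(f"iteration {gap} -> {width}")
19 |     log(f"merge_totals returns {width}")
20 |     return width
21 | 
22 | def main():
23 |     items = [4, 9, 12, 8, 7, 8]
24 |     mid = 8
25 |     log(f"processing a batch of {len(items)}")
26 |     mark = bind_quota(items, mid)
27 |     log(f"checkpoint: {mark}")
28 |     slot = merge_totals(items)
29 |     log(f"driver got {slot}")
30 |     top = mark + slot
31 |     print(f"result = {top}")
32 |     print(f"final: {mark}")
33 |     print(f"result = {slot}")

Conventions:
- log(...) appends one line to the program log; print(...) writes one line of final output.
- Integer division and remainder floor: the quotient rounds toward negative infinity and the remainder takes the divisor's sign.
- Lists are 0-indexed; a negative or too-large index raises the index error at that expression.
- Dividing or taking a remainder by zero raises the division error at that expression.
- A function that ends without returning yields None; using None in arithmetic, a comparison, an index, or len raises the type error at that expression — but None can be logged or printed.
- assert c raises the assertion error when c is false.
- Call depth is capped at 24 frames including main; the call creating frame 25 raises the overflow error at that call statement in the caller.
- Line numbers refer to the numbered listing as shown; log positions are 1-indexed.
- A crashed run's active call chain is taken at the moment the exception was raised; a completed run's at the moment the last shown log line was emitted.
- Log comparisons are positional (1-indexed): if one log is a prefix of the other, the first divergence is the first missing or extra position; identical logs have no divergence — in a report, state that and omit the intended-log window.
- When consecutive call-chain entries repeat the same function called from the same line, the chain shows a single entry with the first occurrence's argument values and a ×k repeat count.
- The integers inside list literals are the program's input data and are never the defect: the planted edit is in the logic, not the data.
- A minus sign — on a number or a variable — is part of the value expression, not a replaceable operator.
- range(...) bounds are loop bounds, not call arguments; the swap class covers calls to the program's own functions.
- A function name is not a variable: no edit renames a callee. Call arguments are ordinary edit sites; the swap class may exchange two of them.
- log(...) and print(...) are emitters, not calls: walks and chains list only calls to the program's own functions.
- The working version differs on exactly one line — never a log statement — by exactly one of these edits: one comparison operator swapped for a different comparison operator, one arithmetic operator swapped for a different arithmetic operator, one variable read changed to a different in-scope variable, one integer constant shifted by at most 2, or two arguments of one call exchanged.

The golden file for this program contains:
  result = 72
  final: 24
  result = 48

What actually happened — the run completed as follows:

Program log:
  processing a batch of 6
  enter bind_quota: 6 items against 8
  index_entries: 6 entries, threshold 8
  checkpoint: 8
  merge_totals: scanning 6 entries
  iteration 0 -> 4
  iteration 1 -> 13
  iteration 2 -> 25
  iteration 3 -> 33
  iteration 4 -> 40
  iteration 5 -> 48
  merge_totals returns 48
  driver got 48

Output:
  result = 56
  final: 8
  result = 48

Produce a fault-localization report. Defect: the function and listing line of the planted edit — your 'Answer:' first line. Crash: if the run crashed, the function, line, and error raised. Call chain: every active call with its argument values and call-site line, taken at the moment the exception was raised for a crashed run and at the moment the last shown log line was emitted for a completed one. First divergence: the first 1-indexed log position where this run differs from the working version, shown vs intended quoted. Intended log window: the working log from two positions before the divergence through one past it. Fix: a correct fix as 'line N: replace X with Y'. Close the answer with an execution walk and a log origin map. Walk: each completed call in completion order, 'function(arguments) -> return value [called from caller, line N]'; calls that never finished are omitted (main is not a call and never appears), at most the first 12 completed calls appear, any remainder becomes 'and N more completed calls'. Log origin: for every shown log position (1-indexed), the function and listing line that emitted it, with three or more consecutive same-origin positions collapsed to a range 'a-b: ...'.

Answer: the defect is in bind_quota at line 11.
Key observation: The earliest visible damage is log position 4 — 'checkpoint: 8' rather than the intended 'checkpoint: 24'.
Call chain: main.
First divergence: position 4 — shown 'checkpoint: 8', intended 'checkpoint: 24'.
Intended log window:
  2: enter bind_quota: 6 items against 8
  3: index_entries: 6 entries, threshold 8
  4: checkpoint: 24
  5: merge_totals: scanning 6 entries
Execution walk:
  index_entries([4, 9, 12, 8, 7, 8], 8) -> 3  [called from bind_quota, line 9]
  bind_quota([4, 9, 12, 8, 7, 8], 8) -> 8  [called from main, line 26]
  merge_totals([4, 9, 12, 8, 7, 8]) -> 48  [called from main, line 28]
Log origin:
  1: from main, line 25
  2: from bind_quota, line 8
  3: from index_entries, line 2
  4: from main, line 27
  5: from merge_totals, line 14
  6-11: from merge_totals, line 18
  12: from merge_totals, line 19
  13: from main, line 29
A correct fix: line 11: replace `1` with `3`.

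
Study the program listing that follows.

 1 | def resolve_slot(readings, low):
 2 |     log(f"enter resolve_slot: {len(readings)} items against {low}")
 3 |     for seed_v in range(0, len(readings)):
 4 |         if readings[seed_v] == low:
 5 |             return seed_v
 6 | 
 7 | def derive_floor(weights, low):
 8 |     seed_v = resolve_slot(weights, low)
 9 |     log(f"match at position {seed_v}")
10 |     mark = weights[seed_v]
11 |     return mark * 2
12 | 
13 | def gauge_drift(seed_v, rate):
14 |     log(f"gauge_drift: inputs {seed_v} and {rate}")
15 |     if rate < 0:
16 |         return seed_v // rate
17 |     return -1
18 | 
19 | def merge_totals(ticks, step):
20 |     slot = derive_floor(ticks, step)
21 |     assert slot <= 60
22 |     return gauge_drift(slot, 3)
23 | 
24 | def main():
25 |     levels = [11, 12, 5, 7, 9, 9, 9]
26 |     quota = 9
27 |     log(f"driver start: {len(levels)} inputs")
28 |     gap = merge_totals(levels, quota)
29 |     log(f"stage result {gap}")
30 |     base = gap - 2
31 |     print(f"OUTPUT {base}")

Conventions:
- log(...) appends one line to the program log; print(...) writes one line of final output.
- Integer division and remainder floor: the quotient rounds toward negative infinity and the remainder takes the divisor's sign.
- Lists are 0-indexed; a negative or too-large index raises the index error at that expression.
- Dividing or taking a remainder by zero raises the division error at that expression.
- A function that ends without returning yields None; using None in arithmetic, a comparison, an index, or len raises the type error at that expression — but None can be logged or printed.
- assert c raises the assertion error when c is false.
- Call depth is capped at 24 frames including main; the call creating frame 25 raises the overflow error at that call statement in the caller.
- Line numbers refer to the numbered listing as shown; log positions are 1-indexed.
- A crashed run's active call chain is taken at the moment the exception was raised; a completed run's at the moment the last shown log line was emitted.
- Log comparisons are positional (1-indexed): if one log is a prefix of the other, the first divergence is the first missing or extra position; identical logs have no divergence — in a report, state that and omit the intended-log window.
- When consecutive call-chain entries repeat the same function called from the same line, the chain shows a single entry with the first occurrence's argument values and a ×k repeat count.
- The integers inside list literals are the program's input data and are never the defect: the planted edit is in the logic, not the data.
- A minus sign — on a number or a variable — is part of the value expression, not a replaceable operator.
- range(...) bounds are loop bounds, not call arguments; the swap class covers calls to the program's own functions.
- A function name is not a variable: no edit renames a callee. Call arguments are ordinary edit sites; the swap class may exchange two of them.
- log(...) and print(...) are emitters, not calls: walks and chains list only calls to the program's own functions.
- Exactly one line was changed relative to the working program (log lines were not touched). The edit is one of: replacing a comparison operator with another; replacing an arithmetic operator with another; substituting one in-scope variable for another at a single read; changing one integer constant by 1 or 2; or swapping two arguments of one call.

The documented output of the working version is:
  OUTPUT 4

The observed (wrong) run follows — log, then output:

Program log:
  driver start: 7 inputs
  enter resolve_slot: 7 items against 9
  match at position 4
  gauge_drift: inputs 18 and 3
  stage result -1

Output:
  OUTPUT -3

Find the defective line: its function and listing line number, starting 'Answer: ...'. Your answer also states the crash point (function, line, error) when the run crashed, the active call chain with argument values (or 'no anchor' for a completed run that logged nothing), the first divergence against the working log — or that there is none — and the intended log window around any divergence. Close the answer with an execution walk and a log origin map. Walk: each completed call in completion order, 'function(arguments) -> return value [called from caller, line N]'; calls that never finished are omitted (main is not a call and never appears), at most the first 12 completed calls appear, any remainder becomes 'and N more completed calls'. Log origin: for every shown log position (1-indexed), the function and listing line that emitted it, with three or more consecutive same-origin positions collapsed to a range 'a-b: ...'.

Answer: the defect is in gauge_drift at line 15.
The tell: Log line 5 is where behavior first shows: 'stage result -1' appears instead of 'stage result 6'.
Call chain: main.
First divergence: at position 5 the run shows 'stage result -1' where the working version logs 'stage result 6'.
Intended log window:
  3: match at position 4
  4: gauge_drift: inputs 18 and 3
  5: stage result 6
Execution walk:
  resolve_slot([11, 12, 5, 7, 9, 9, 9], 9) -> 4  [called from derive_floor, line 8]
  derive_floor([11, 12, 5, 7, 9, 9, 9], 9) -> 18  [called from merge_totals, line 20]
  gauge_drift(18, 3) -> -1  [called from merge_totals, line 22]
  merge_totals([11, 12, 5, 7, 9, 9, 9], 9) -> -1  [called from main, line 28]
Log line origins:
  1 — main, line 27
  2 — resolve_slot, line 2
  3 — derive_floor, line 9
  4 — gauge_drift, line 14
  5 — main, line 29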